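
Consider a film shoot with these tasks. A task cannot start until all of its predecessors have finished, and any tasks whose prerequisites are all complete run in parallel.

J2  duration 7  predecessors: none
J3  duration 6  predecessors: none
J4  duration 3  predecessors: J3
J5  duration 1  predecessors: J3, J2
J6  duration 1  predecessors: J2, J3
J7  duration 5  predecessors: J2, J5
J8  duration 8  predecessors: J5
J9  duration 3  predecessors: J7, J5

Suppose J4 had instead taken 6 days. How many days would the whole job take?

16

Actual critical path: J2→J5→J7→J9 = 7+1+5+3 = 16 ⇒ 16 days.
J4 is off the critical path — its longest chain is 9 days, giving 7 of slack.
That remains the longest chain; total 16 days.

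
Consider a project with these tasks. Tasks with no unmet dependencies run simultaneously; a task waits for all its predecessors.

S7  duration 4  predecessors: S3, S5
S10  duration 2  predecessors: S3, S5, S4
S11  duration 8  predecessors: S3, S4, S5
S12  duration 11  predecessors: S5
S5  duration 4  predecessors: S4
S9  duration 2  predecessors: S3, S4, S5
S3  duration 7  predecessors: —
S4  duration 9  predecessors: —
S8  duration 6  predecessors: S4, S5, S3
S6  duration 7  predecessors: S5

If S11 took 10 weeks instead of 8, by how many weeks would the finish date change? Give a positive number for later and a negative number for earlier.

As given, the longest chain is S4→S5→S12 = 9+4+11 = 24, so the finish is 24 weeks.
The longest path through S11 is only 21 weeks, so S11 has float 3.
No other chain overtakes it, so the finish is 24 weeks.
Change in finish: 24 − 24 = +0 weeks.

0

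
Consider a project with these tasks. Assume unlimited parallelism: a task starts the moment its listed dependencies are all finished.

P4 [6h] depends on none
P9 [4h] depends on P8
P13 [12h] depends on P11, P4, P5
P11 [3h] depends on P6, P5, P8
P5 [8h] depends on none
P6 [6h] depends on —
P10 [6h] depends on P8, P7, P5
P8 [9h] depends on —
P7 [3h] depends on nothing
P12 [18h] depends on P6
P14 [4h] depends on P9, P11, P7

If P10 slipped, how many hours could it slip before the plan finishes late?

9

P6→P12 = 6+18 = 24 sets the makespan at 24 hours.
The longest chain containing P10 totals 15 hours.
So P10 can slip 24 − 15 = 9 hours.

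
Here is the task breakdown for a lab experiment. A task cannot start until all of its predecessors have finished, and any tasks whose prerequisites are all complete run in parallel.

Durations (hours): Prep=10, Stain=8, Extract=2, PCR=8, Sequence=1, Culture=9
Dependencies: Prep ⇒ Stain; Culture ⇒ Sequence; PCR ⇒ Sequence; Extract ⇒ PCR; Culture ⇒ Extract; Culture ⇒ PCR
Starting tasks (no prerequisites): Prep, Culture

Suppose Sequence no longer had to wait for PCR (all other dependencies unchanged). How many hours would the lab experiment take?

19

Original critical path: Culture→Extract→PCR→Sequence = 9+2+8+1 = 20 ⇒ 20 hours.
Without PCR→Sequence, Sequence's earliest start moves from 19 to 9.
The longest chain is now Culture→Extract→PCR = 9+2+8 = 19, so the lab experiment takes 19 hours.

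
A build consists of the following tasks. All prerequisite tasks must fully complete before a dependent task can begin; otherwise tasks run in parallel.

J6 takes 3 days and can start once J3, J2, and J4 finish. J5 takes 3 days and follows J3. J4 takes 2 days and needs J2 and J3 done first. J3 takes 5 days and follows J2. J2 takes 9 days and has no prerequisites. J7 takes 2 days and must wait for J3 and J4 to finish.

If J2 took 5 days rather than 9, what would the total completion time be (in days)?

Actual critical path: J2→J3→J4→J6 = 9+5+2+3 = 19 ⇒ 19 days.
J2 lies on that path, so at 5 days the path becomes 15 days.
The critical path is still J2→J3→J4→J6; finish is now 15 days.

15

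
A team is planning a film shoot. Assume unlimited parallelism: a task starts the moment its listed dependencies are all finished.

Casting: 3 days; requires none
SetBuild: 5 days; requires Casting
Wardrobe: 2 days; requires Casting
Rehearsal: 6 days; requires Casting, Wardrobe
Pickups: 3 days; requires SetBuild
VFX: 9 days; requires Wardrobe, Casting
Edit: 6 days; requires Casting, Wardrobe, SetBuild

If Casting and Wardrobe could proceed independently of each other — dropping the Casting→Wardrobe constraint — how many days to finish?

Original critical path: Casting→SetBuild→Edit = 3+5+6 = 14 ⇒ 14 days.
Without Casting→Wardrobe, Wardrobe's earliest start moves from 3 to 0.
New critical path: Casting→SetBuild→Edit = 3+5+6 = 14 ⇒ 14 days.

14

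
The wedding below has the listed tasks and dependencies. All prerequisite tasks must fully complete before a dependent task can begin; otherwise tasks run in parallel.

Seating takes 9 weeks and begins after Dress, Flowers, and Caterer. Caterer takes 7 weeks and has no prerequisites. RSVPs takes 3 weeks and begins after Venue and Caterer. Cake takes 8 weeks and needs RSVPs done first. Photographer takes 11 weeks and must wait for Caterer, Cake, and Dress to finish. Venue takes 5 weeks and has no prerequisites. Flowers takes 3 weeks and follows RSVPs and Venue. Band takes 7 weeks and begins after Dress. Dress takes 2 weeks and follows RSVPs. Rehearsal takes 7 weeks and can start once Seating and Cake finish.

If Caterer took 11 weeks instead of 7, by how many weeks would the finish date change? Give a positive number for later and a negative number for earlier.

Actual critical path: Caterer→RSVPs→Flowers→Seating→Rehearsal = 7+3+3+9+7 = 29 ⇒ 29 weeks.
Since Caterer is critical, the +4 change carries straight to that chain (now 33 weeks).
No other chain overtakes it, so the finish is 33 weeks.
Change in finish: 33 − 29 = +4 weeks.

4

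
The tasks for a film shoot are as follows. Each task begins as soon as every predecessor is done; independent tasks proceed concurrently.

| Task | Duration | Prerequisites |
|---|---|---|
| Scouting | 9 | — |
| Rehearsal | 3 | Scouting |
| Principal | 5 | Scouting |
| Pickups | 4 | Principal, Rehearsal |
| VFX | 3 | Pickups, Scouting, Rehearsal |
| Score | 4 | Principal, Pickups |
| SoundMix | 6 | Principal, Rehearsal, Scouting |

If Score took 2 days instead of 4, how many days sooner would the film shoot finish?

1

Critical path before the change: Scouting→Principal→Pickups→Score = 9+5+4+4 = 22 giving 22 days.
Score lies on that path, so at 2 days the path becomes 20 days.
The binding chain switches to Scouting→Principal→Pickups→VFX = 9+5+4+3 = 21; finish 21 days.
Change in finish: 21 − 22 = -1 days.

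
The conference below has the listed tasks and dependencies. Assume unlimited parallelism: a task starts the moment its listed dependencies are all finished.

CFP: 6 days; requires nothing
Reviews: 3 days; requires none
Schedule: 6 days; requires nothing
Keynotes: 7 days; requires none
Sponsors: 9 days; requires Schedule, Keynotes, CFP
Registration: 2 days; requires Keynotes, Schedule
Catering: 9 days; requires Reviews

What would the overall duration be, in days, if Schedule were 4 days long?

Baseline: Keynotes→Sponsors = 7+9 = 16 → 16 days.
Schedule is off the critical path — its longest chain is 15 days, giving 1 of slack.
No other chain overtakes it, so the finish is 16 days.

16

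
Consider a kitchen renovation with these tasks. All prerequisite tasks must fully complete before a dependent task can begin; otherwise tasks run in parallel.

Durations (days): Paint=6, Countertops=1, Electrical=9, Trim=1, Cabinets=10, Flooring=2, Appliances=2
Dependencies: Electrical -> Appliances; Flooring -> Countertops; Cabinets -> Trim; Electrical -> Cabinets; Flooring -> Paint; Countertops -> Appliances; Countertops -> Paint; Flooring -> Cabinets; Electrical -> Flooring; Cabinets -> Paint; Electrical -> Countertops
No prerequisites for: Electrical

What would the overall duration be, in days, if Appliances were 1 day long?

Critical path before the change: Electrical→Flooring→Cabinets→Paint = 9+2+10+6 = 27 giving 27 days.
Appliances has 13 days of float (longest path through it is 14).
No other chain overtakes it, so the finish is 27 days.

27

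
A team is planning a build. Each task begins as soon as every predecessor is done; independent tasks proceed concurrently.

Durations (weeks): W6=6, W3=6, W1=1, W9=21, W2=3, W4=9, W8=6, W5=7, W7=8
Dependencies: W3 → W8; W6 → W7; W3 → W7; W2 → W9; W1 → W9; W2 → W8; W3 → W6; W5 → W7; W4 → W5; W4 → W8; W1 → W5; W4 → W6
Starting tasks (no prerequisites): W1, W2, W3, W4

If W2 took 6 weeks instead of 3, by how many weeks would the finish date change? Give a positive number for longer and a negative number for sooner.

3

As given, the longest chain is W2→W9 = 3+21 = 24, so the finish is 24 weeks.
Since W2 is critical, the +3 change carries straight to that chain (now 27 weeks).
No other chain overtakes it, so the finish is 27 weeks.
Change in finish: 27 − 24 = +3 weeks.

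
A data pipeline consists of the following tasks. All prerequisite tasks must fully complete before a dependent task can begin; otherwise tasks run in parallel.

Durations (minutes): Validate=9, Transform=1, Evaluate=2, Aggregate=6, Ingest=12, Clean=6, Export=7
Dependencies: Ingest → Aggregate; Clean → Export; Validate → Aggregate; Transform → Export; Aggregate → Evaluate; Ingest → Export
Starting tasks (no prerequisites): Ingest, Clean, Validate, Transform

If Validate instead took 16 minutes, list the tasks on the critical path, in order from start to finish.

Validate, Aggregate, Evaluate

Baseline: Ingest→Aggregate→Evaluate = 12+6+2 = 20 → 20 minutes.
Validate is off the critical path — its longest chain is 17 minutes, giving 3 of slack.
The binding chain switches to Validate→Aggregate→Evaluate = 16+6+2 = 24; finish 24 minutes.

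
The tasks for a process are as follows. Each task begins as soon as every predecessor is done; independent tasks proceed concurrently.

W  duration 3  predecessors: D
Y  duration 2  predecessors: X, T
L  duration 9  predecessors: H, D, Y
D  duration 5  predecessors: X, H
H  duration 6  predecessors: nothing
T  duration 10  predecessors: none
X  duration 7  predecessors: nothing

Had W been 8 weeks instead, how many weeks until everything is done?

The binding path is T→Y→L = 10+2+9 = 21; finish at 21 weeks.
W has 6 weeks of float (longest path through it is 15).
No other chain overtakes it, so the finish is 21 weeks.

21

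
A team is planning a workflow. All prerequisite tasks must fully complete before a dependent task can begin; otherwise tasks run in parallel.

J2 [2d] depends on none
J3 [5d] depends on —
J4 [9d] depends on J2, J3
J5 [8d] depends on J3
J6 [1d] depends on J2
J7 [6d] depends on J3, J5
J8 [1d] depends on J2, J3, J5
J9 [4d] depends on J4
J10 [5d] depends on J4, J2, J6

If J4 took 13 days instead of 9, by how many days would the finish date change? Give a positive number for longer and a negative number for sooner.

4

The binding path is J3→J4→J10 = 5+9+5 = 19; finish at 19 days.
J4 lies on that path, so at 13 days the path becomes 23 days.
That remains the longest chain; total 23 days.
Change in finish: 23 − 19 = +4 days.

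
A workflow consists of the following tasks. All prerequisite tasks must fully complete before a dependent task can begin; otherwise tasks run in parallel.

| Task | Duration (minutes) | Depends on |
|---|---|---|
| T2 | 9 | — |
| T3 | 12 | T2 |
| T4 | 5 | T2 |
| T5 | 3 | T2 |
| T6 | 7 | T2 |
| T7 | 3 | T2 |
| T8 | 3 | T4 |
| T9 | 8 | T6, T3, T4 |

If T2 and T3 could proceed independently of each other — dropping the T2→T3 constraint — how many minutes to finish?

24

With the dependency in place, T2→T3→T9 = 9+12+8 = 29 sets the finish at 29 minutes.
Without T2→T3, T3's earliest start moves from 9 to 0.
After: T2→T6→T9 = 9+7+8 = 24 → 24 minutes.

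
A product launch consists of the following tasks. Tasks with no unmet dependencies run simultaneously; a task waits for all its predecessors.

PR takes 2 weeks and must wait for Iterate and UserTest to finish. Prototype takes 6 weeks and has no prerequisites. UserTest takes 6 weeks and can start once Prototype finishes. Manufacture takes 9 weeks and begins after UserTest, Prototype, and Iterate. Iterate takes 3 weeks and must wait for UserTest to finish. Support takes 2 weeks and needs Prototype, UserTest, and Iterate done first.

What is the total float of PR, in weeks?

7

The longest chain is Prototype→UserTest→Iterate→Manufacture = 6+6+3+9 = 24; overall finish 24 weeks.
The longest chain containing PR totals 17 weeks.
Float = 24 − 17 = 7.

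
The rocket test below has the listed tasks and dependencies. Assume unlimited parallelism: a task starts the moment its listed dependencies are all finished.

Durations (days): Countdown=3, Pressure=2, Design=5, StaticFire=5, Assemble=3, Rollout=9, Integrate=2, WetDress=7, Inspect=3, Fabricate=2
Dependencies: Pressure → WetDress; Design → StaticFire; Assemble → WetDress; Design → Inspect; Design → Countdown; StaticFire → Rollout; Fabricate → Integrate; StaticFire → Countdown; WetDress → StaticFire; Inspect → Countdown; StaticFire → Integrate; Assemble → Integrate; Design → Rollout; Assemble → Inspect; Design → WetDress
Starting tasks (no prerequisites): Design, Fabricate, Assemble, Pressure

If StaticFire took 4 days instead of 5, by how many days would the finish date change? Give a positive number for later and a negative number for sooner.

Baseline: Design→WetDress→StaticFire→Rollout = 5+7+5+9 = 26 → 26 days.
StaticFire is on the critical path; changing it to 4 makes that path 25 days.
The critical path is still Design→WetDress→StaticFire→Rollout; finish is now 25 days.
Change in finish: 25 − 26 = -1 days.

-1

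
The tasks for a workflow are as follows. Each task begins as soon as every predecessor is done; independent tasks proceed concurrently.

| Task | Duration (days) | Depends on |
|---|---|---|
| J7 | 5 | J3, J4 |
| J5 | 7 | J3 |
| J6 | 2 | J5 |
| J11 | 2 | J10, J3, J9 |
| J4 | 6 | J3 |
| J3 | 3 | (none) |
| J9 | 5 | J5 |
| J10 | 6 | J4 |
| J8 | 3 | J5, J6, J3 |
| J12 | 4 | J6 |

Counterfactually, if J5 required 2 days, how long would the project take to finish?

17

The binding path is J3→J5→J9→J11 = 3+7+5+2 = 17; finish at 17 days.
J5 is on the critical path; changing it to 2 makes that path 12 days.
The binding chain switches to J3→J4→J10→J11 = 3+6+6+2 = 17; finish 17 days.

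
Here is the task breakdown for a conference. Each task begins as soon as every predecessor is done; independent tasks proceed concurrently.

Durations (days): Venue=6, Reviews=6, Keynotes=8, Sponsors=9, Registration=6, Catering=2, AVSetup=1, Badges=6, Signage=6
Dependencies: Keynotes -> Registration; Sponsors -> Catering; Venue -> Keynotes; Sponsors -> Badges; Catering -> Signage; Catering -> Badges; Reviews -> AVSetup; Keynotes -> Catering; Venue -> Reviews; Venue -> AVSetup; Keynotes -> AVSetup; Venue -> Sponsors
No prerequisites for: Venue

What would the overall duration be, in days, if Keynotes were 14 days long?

28

As given, the longest chain is Venue→Sponsors→Catering→Badges = 6+9+2+6 = 23, so the finish is 23 days.
The longest path through Keynotes is only 22 days, so Keynotes has float 1.
The binding chain switches to Venue→Keynotes→Catering→Badges = 6+14+2+6 = 28; finish 28 days.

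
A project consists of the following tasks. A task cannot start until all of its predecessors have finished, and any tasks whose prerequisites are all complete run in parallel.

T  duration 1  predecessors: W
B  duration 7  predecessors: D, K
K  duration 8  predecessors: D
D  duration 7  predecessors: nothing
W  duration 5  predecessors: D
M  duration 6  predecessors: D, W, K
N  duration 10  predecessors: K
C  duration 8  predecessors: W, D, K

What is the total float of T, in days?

Critical path: D→K→N = 7+8+10 = 25, so the finish is 25 days.
The longest chain containing T totals 13 days.
So T can slip 25 − 13 = 12 days.

12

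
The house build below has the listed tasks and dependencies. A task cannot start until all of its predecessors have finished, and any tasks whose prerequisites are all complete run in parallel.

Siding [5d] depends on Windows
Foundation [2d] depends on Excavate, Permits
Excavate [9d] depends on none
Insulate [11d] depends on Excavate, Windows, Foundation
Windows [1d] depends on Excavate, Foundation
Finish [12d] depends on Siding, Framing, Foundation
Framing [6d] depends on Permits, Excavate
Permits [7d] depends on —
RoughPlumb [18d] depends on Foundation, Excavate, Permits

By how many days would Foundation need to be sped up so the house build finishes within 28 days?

1

Current finish: 29 days; target: 28.
Foundation is on every critical path, so each day cut from Foundation cuts the finish by one (this holds down to a finish of 28).
Need 29 − 28 = 1 day off Foundation → Foundation becomes 1 day, finish becomes 28.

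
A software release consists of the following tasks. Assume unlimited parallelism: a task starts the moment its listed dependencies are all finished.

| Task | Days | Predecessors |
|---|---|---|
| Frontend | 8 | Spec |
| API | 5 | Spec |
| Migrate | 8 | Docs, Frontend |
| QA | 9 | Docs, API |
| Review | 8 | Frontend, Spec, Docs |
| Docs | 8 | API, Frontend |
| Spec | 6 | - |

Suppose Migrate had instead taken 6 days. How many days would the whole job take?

31

Critical path before the change: Spec→Frontend→Docs→QA = 6+8+8+9 = 31 giving 31 days.
Migrate is off the critical path — its longest chain is 30 days, giving 1 of slack.
That remains the longest chain; total 31 days.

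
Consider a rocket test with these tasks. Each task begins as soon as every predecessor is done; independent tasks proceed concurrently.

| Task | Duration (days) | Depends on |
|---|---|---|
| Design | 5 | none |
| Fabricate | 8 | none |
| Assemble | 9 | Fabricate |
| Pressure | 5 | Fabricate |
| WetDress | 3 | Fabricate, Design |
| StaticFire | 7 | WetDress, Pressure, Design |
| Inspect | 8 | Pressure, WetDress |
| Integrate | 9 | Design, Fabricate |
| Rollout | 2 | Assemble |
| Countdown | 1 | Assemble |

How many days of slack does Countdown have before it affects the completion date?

3

Critical path: Fabricate→Pressure→Inspect = 8+5+8 = 21, so the finish is 21 days.
Countdown finishes as early as 18 and must finish by 21.
So Countdown can slip 21 − 18 = 3 days.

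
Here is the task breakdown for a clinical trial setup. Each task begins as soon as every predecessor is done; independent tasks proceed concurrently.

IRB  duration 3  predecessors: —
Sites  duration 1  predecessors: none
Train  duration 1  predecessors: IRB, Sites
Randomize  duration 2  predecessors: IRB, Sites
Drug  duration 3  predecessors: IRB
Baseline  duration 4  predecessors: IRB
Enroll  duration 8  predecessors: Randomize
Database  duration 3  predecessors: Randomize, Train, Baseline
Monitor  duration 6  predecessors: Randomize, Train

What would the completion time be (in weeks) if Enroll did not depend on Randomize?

11

Before: longest chain IRB→Randomize→Enroll = 3+2+8 = 13, finish 13.
Without Randomize→Enroll, Enroll's earliest start moves from 5 to 0.
After: IRB→Randomize→Monitor = 3+2+6 = 11 → 11 weeks.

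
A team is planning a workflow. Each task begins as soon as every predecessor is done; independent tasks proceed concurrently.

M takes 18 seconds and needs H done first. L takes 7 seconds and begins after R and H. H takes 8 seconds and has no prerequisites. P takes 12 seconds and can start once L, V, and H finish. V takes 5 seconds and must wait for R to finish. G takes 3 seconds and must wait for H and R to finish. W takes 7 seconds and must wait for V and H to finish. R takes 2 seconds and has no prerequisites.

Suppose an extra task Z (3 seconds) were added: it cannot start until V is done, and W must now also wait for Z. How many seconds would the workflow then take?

27

Originally the workflow takes 27 seconds.
With Z inserted, W now waits for max(V, H, Z).
New critical path: H→L→P = 8+7+12 = 27 ⇒ 27 seconds.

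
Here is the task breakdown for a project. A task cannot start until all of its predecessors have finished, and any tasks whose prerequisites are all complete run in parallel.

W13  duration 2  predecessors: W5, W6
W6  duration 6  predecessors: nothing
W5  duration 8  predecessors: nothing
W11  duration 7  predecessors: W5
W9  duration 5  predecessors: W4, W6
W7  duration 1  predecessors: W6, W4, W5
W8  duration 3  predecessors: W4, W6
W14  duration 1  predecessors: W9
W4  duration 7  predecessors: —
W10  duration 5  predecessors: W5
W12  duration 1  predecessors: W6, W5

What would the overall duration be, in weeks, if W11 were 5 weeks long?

13

Baseline: W5→W11 = 8+7 = 15 → 15 weeks.
W11 lies on that path, so at 5 weeks the path becomes 13 weeks.
New critical path: W4→W9→W14 = 7+5+1 = 13 ⇒ 13 weeks.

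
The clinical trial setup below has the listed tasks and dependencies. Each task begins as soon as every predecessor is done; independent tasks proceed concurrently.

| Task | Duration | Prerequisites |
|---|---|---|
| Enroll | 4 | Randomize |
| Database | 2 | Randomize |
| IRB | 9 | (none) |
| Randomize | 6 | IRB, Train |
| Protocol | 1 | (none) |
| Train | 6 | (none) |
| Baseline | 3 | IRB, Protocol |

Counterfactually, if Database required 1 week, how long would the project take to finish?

19

Actual critical path: IRB→Randomize→Enroll = 9+6+4 = 19 ⇒ 19 weeks.
Database is off the critical path — its longest chain is 17 weeks, giving 2 of slack.
The critical path is still IRB→Randomize→Enroll; finish is now 19 weeks.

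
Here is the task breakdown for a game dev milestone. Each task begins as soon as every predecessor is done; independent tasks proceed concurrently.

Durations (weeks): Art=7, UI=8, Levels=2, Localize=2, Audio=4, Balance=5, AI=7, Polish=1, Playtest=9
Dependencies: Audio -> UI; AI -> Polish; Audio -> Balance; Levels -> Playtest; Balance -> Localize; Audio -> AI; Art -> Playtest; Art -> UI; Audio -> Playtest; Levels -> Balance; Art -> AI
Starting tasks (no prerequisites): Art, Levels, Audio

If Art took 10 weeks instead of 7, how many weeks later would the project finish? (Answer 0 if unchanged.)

Baseline: Art→Playtest = 7+9 = 16 → 16 weeks.
Since Art is critical, the +3 change carries straight to that chain (now 19 weeks).
No other chain overtakes it, so the finish is 19 weeks.
Change in finish: 19 − 16 = +3 weeks.

3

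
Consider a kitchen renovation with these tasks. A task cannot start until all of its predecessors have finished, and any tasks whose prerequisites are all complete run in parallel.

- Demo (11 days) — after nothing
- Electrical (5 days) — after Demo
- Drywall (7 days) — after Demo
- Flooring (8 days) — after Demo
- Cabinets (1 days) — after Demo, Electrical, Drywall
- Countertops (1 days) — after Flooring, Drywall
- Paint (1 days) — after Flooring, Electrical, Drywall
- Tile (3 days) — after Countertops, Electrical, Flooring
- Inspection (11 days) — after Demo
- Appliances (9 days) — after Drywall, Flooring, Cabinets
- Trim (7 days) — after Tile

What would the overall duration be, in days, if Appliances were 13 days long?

32

As given, the longest chain is Demo→Flooring→Countertops→Tile→Trim = 11+8+1+3+7 = 30, so the finish is 30 days.
Appliances is off the critical path — its longest chain is 28 days, giving 2 of slack.
New critical path: Demo→Drywall→Cabinets→Appliances = 11+7+1+13 = 32 ⇒ 32 days.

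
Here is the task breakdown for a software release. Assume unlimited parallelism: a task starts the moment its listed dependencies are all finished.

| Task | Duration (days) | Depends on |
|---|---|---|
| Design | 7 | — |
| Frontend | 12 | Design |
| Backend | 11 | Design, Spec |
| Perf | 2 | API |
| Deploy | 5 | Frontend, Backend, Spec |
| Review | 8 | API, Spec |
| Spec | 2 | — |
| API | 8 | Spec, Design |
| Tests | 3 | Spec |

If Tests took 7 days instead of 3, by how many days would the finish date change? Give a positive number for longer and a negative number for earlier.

Critical path before the change: Design→Frontend→Deploy = 7+12+5 = 24 giving 24 days.
The longest path through Tests is only 5 days, so Tests has float 19.
No other chain overtakes it, so the finish is 24 days.
Change in finish: 24 − 24 = +0 days.

0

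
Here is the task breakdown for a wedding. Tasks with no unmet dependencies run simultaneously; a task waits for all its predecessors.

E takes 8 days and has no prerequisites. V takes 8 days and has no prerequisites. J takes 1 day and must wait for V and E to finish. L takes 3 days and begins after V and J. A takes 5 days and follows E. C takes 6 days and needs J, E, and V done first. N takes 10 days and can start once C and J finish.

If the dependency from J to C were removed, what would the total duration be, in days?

With the dependency in place, E→J→C→N = 8+1+6+10 = 25 sets the finish at 25 days.
Without J→C, C's earliest start moves from 9 to 8.
New critical path: E→C→N = 8+6+10 = 24 ⇒ 24 days.

24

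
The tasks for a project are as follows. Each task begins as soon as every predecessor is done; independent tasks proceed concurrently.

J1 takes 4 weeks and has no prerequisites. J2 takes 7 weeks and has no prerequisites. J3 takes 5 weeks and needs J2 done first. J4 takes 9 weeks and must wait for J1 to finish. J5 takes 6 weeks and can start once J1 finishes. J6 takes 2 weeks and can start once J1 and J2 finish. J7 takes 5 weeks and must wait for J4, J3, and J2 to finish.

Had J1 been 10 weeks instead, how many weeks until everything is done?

24

Baseline: J1→J4→J7 = 4+9+5 = 18 → 18 weeks.
J1 lies on that path, so at 10 weeks the path becomes 24 weeks.
The critical path is still J1→J4→J7; finish is now 24 weeks.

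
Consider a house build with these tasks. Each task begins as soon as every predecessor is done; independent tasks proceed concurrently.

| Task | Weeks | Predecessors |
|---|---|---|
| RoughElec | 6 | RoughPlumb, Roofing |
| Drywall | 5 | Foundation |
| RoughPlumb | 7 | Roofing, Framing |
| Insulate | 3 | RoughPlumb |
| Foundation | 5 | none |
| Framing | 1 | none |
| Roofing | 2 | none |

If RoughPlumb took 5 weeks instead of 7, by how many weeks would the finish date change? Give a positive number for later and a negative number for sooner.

-2

Actual critical path: Roofing→RoughPlumb→RoughElec = 2+7+6 = 15 ⇒ 15 weeks.
RoughPlumb is on the critical path; changing it to 5 makes that path 13 weeks.
No other chain overtakes it, so the finish is 13 weeks.
Change in finish: 13 − 15 = -2 weeks.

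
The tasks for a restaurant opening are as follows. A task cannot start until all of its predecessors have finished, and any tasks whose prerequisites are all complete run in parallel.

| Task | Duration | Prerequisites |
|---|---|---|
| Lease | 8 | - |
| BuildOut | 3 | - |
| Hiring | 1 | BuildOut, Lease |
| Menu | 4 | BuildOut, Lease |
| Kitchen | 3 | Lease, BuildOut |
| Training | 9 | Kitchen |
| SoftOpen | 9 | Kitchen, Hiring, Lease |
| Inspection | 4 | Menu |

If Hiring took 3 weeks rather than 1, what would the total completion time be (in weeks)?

The binding path is Lease→Kitchen→Training = 8+3+9 = 20; finish at 20 weeks.
Hiring has 2 weeks of float (longest path through it is 18).
No other chain overtakes it, so the finish is 20 weeks.

20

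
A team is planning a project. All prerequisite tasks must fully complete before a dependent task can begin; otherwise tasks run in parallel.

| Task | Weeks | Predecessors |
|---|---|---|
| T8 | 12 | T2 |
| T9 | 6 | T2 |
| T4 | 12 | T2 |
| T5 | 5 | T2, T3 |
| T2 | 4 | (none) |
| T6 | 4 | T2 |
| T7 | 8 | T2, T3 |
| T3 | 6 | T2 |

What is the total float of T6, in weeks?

10

T2→T3→T7 = 4+6+8 = 18 sets the makespan at 18 weeks.
The longest chain containing T6 totals 8 weeks.
Slack of T6 = 14 − 4 = 10 weeks.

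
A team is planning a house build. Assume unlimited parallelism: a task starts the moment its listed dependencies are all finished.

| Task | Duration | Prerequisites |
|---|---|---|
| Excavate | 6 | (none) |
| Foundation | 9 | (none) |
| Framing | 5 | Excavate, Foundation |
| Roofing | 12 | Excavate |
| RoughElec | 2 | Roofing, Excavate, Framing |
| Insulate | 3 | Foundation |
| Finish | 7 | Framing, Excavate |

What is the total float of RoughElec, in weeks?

1

The longest chain is Foundation→Framing→Finish = 9+5+7 = 21; overall finish 21 weeks.
The longest chain containing RoughElec totals 20 weeks.
So RoughElec can slip 21 − 20 = 1 week.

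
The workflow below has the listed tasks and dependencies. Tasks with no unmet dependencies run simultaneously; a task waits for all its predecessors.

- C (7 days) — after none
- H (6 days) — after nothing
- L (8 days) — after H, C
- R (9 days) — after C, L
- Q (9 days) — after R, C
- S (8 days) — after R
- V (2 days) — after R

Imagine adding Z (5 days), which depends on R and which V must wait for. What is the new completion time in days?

33

Originally the workflow takes 33 days.
With Z inserted, V now waits for max(R, Z).
New critical path: C→L→R→Q = 7+8+9+9 = 33 ⇒ 33 days.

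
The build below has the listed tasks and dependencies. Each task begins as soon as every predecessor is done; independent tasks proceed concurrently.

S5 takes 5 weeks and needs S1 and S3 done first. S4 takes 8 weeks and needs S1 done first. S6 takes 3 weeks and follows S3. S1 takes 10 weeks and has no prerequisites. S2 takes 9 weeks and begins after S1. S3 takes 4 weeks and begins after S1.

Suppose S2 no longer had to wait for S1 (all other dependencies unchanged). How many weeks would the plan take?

19

Original critical path: S1→S2 = 10+9 = 19 ⇒ 19 weeks.
Without S1→S2, S2's earliest start moves from 10 to 0.
New critical path: S1→S3→S5 = 10+4+5 = 19 ⇒ 19 weeks.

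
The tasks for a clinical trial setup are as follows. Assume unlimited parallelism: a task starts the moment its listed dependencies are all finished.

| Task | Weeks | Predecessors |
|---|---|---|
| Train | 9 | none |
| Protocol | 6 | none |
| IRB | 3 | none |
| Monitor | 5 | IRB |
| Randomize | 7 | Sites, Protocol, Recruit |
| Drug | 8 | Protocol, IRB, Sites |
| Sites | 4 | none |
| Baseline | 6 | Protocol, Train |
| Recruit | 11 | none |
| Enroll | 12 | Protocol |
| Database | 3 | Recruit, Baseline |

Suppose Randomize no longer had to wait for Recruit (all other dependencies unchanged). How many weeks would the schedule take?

Original critical path: Protocol→Enroll = 6+12 = 18 ⇒ 18 weeks.
Without Recruit→Randomize, Randomize's earliest start moves from 11 to 6.
New critical path: Protocol→Enroll = 6+12 = 18 ⇒ 18 weeks.

18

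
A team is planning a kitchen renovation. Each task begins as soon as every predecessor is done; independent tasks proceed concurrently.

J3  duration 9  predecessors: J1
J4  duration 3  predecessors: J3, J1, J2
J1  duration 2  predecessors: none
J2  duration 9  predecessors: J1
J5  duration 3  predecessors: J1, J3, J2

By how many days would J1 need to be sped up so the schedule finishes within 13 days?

Current finish: 14 days; target: 13.
J1 is on every critical path, so each day cut from J1 cuts the finish by one (this holds down to a finish of 13).
Need 14 − 13 = 1 day off J1 → J1 becomes 1 day, finish becomes 13.

1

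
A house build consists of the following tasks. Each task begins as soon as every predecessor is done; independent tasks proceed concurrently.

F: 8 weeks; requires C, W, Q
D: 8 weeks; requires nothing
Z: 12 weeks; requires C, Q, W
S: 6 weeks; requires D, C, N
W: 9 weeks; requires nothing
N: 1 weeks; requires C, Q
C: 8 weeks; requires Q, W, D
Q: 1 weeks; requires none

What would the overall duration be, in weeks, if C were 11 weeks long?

32

As given, the longest chain is W→C→Z = 9+8+12 = 29, so the finish is 29 weeks.
Since C is critical, the +3 change carries straight to that chain (now 32 weeks).
No other chain overtakes it, so the finish is 32 weeks.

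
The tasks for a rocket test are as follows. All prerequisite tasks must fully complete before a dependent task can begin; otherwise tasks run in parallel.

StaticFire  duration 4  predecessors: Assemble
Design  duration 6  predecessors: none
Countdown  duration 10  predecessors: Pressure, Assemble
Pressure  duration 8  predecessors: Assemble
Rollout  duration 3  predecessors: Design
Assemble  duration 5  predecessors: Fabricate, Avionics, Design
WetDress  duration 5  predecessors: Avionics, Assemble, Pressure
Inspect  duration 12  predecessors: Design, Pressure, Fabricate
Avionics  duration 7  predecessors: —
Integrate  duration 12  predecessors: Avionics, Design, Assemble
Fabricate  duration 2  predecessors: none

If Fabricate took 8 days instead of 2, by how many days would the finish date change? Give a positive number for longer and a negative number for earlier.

Actual critical path: Avionics→Assemble→Pressure→Inspect = 7+5+8+12 = 32 ⇒ 32 days.
Fabricate has 5 days of float (longest path through it is 27).
The binding chain switches to Fabricate→Assemble→Pressure→Inspect = 8+5+8+12 = 33; finish 33 days.
Change in finish: 33 − 32 = +1 days.

1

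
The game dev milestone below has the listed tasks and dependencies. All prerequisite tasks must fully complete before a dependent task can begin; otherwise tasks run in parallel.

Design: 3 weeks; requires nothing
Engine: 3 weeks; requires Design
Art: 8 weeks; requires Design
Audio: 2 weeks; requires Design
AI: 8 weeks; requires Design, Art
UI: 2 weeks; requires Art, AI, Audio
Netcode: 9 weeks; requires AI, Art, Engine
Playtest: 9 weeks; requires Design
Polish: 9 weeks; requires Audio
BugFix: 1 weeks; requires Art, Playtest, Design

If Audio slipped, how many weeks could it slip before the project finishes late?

14

Critical path: Design→Art→AI→Netcode = 3+8+8+9 = 28, so the finish is 28 weeks.
The longest chain containing Audio totals 14 weeks.
Float = 28 − 14 = 14.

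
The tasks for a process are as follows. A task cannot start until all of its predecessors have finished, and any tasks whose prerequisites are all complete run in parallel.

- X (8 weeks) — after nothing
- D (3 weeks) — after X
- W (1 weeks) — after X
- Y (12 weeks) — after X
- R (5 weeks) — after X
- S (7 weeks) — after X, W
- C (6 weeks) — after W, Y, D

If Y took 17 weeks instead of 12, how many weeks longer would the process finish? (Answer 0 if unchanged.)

Critical path before the change: X→Y→C = 8+12+6 = 26 giving 26 weeks.
Since Y is critical, the +5 change carries straight to that chain (now 31 weeks).
No other chain overtakes it, so the finish is 31 weeks.
Change in finish: 31 − 26 = +5 weeks.

5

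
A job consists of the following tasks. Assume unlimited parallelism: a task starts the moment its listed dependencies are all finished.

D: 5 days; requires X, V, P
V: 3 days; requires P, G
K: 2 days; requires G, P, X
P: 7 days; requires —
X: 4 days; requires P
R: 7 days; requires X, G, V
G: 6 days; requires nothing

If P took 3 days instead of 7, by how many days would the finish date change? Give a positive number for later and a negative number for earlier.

-2

Actual critical path: P→X→R = 7+4+7 = 18 ⇒ 18 days.
P is on the critical path; changing it to 3 makes that path 14 days.
The binding chain switches to G→V→R = 6+3+7 = 16; finish 16 days.
Change in finish: 16 − 18 = -2 days.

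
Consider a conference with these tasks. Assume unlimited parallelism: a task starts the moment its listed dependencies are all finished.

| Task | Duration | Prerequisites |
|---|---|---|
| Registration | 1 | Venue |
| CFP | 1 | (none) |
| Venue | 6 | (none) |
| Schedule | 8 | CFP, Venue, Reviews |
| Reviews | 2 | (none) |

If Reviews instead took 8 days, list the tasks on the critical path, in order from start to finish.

Critical path before the change: Venue→Schedule = 6+8 = 14 giving 14 days.
Reviews is off the critical path — its longest chain is 10 days, giving 4 of slack.
The binding chain switches to Reviews→Schedule = 8+8 = 16; finish 16 days.

Reviews, Schedule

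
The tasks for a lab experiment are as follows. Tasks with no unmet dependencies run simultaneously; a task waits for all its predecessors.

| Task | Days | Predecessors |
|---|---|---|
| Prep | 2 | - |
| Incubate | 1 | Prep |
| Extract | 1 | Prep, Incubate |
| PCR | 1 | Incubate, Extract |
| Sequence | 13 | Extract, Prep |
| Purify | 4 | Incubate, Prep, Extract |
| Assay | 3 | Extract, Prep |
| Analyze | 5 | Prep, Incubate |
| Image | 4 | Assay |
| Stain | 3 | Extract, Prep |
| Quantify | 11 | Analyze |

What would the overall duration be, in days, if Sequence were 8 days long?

The binding path is Prep→Incubate→Analyze→Quantify = 2+1+5+11 = 19; finish at 19 days.
The longest path through Sequence is only 17 days, so Sequence has float 2.
That remains the longest chain; total 19 days.

19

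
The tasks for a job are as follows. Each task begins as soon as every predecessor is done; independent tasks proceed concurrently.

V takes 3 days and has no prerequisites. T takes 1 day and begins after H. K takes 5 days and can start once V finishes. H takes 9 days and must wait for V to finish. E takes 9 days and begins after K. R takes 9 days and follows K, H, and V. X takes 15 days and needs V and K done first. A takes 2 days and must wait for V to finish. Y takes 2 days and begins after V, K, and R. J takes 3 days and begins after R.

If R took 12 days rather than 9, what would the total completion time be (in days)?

27

Actual critical path: V→H→R→J = 3+9+9+3 = 24 ⇒ 24 days.
R lies on that path, so at 12 days the path becomes 27 days.
That remains the longest chain; total 27 days.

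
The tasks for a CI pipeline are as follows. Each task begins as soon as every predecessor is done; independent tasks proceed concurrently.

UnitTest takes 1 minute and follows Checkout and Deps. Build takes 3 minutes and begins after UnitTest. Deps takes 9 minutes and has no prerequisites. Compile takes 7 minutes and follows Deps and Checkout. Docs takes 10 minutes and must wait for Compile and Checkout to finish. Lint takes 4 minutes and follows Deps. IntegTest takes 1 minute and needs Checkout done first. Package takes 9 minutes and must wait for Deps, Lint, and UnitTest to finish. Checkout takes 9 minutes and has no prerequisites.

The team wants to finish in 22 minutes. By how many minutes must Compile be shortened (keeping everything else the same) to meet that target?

Current finish: 26 minutes; target: 22.
Compile is on every critical path, so each minute cut from Compile cuts the finish by one (this holds down to a finish of 22).
Need 26 − 22 = 4 minutes off Compile → Compile becomes 3 minutes, finish becomes 22.

4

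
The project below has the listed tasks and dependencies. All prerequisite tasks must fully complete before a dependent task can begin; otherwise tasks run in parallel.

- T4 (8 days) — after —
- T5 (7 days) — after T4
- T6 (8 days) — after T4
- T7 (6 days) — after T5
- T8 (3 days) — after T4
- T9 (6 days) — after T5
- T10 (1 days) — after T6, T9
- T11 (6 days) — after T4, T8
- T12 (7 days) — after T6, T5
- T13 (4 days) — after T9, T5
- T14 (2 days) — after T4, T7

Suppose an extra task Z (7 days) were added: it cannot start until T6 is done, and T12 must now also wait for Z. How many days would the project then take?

30

Originally the project takes 25 days.
With Z inserted, T12 now waits for max(T6, T5, Z).
New critical path: T4→T6→Z→T12 = 8+8+7+7 = 30 ⇒ 30 days.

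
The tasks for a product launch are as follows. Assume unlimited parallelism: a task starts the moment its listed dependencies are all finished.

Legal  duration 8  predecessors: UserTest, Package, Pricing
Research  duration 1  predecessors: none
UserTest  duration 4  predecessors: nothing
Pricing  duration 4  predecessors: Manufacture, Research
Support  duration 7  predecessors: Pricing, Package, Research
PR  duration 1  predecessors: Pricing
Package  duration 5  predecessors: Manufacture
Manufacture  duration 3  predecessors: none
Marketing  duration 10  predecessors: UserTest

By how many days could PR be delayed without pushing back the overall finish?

8

Critical path: Manufacture→Package→Legal = 3+5+8 = 16, so the finish is 16 days.
The longest chain containing PR totals 8 days.
So PR can slip 16 − 8 = 8 days.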